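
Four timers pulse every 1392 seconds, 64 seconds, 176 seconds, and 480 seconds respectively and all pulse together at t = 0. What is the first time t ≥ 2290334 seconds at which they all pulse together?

Joint pulses occur at multiples of LCM(1392, 64, 176, 480).
1392 = 2^4 × 3 × 29
64 = 2^6
176 = 2^4 × 11
480 = 2^5 × 3 × 5
LCM(1392, 64, 176, 480) = 2^6 × 3 × 5 × 11 × 29 = 306240.
Smallest multiple of 306240 that is ≥ 2290334: ⌈2290334/306240⌉ × 306240 = 8 × 306240 = 2449920.

2449920 seconds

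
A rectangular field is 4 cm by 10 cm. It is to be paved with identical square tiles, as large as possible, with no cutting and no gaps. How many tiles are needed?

10

Tile side = gcd(4, 10).
4 = 2^2
10 = 2 × 5
gcd(4, 10) = 2.
Tiles: (4/2) × (10/2) = 2 × 5 = 10.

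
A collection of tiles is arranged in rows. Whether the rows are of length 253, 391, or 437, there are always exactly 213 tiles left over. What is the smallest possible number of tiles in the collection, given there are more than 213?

81932

N − 213 must be a common multiple of 253, 391, and 437.
253 = 11 × 23
391 = 17 × 23
437 = 19 × 23
LCM(253, 391, 437) = 11 × 17 × 19 × 23 = 81719.
Smallest N > 213 is LCM + 213 = 81719 + 213 = 81932.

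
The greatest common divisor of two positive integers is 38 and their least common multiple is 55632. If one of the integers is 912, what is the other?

For two integers, gcd × lcm = product, so the other is (38 × 55632) / 912 = 2114016 / 912 = 2318.

2318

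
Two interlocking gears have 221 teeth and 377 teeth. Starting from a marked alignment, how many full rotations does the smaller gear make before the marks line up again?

They are all back at their starting positions together after one LCM of the periods.
221 = 13 × 17
377 = 13 × 29
LCM(221, 377) = 13 × 17 × 29 = 6409.
Rotations for period 221: 6409 / 221 = 29.

29 rotations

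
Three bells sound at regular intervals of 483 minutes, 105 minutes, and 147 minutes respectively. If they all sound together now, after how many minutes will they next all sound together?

They coincide at every common multiple of the periods; the first is the LCM.
483 = 3 × 7 × 23
105 = 3 × 5 × 7
147 = 3 × 7^2
LCM(483, 105, 147) = 3 × 5 × 7^2 × 23 = 16905.

16905 minutes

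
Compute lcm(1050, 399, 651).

618450

1050 = 2 × 3 × 5^2 × 7
399 = 3 × 7 × 19
651 = 3 × 7 × 31
LCM(1050, 399, 651) = 2 × 3 × 5^2 × 7 × 19 × 31 = 618450.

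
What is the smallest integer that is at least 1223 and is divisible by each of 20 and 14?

1260

The integer must be a common multiple of 20 and 14, so a multiple of their LCM.
20 = 2^2 × 5
14 = 2 × 7
LCM(20, 14) = 2^2 × 5 × 7 = 140.
Smallest multiple of 140 that is ≥ 1223: ⌈1223/140⌉ × 140 = 9 × 140 = 1260.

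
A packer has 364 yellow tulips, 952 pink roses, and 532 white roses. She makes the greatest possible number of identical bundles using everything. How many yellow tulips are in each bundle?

13

Number of bundles = gcd(364, 952, 532).
364 = 2^2 × 7 × 13
952 = 2^3 × 7 × 17
532 = 2^2 × 7 × 19
gcd(364, 952, 532) = 2^2 × 7 = 28.
yellow tulips per bundle = 364 / 28 = 13.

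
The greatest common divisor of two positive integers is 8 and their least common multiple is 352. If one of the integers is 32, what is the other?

88

For two integers, gcd × lcm = product, so the other is (8 × 352) / 32 = 2816 / 32 = 88.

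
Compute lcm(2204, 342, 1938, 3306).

337212

2204 = 2^2 × 19 × 29
342 = 2 × 3^2 × 19
1938 = 2 × 3 × 17 × 19
3306 = 2 × 3 × 19 × 29
LCM(2204, 342, 1938, 3306) = 2^2 × 3^2 × 17 × 19 × 29 = 337212.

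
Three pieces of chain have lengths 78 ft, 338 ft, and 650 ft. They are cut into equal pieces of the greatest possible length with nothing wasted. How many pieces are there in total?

41

Piece length = gcd(78, 338, 650).
78 = 2 × 3 × 13
338 = 2 × 13^2
650 = 2 × 5^2 × 13
gcd(78, 338, 650) = 2 × 13 = 26.
Total pieces = 78/26 + 338/26 + 650/26 = 3 + 13 + 25 = 41.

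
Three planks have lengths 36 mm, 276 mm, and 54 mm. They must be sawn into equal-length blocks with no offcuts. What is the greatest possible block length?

The block length must divide every plank, so the greatest is gcd(36, 276, 54).
36 = 2^2 × 3^2
276 = 2^2 × 3 × 23
54 = 2 × 3^3
gcd(36, 276, 54) = 2 × 3 = 6.

6 mm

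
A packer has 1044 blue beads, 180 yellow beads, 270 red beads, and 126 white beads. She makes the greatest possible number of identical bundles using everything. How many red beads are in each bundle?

15

Number of bundles = gcd(1044, 180, 270, 126).
1044 = 2^2 × 3^2 × 29
180 = 2^2 × 3^2 × 5
270 = 2 × 3^3 × 5
126 = 2 × 3^2 × 7
gcd(1044, 180, 270, 126) = 2 × 3^2 = 18.
red beads per bundle = 270 / 18 = 15.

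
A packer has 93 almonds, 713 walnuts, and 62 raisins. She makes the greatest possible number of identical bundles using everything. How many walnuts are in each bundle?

23

Number of bundles = gcd(93, 713, 62).
93 = 3 × 31
713 = 23 × 31
62 = 2 × 31
gcd(93, 713, 62) = 31.
walnuts per bundle = 713 / 31 = 23.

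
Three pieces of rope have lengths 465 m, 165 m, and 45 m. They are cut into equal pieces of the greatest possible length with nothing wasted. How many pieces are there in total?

45

Piece length = gcd(465, 165, 45).
465 = 3 × 5 × 31
165 = 3 × 5 × 11
45 = 3^2 × 5
gcd(465, 165, 45) = 3 × 5 = 15.
Total pieces = 465/15 + 165/15 + 45/15 = 31 + 11 + 3 = 45.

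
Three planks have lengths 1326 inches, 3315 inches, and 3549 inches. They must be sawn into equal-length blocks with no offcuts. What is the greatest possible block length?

39 inches

The block length must divide every plank, so the greatest is gcd(1326, 3315, 3549).
1326 = 2 × 3 × 13 × 17
3315 = 3 × 5 × 13 × 17
3549 = 3 × 7 × 13^2
gcd(1326, 3315, 3549) = 3 × 13 = 39.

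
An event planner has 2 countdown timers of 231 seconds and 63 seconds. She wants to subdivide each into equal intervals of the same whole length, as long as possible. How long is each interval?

By the Euclidean algorithm:
231 = 3 × 63 + 42
63 = 1 × 42 + 21
42 = 2 × 21 + 0
gcd(231, 63) = 21.

21 seconds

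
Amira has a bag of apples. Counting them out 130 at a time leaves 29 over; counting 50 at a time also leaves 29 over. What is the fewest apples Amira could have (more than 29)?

N − 29 must be a common multiple of 130 and 50.
130 = 2 × 5 × 13
50 = 2 × 5^2
LCM(130, 50) = 2 × 5^2 × 13 = 650.
Smallest N > 29 is LCM + 29 = 650 + 29 = 679.

679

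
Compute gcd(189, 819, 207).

189 = 3^3 × 7
819 = 3^2 × 7 × 13
207 = 3^2 × 23
gcd(189, 819, 207) = 3^2 = 9.

9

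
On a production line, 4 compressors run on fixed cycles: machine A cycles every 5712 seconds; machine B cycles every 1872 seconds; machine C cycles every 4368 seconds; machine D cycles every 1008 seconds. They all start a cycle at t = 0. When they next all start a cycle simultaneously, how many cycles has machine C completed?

All finish a whole number of cycles simultaneously at t = LCM of the periods.
5712 = 2^4 × 3 × 7 × 17
1872 = 2^4 × 3^2 × 13
4368 = 2^4 × 3 × 7 × 13
1008 = 2^4 × 3^2 × 7
LCM(5712, 1872, 4368, 1008) = 2^4 × 3^2 × 7 × 13 × 17 = 222768.
Cycles for period 4368: 222768 / 4368 = 51.

51 cycles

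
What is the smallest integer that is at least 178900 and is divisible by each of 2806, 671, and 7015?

The integer must be a common multiple of 2806, 671, and 7015, so a multiple of their LCM.
2806 = 2 × 23 × 61
671 = 11 × 61
7015 = 5 × 23 × 61
LCM(2806, 671, 7015) = 2 × 5 × 11 × 23 × 61 = 154330.
Smallest multiple of 154330 that is ≥ 178900: ⌈178900/154330⌉ × 154330 = 2 × 154330 = 308660.

308660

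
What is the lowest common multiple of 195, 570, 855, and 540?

133380

195 = 3 × 5 × 13
570 = 2 × 3 × 5 × 19
855 = 3^2 × 5 × 19
540 = 2^2 × 3^3 × 5
LCM(195, 570, 855, 540) = 2^2 × 3^3 × 5 × 13 × 19 = 133380.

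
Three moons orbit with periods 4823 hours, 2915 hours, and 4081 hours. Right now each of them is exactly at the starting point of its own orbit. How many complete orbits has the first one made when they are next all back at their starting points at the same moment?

All finish a whole number of cycles simultaneously at t = LCM of the periods.
4823 = 7 × 13 × 53
2915 = 5 × 11 × 53
4081 = 7 × 11 × 53
LCM(4823, 2915, 4081) = 5 × 7 × 11 × 13 × 53 = 265265.
Orbits for period 4823: 265265 / 4823 = 55.

55 orbits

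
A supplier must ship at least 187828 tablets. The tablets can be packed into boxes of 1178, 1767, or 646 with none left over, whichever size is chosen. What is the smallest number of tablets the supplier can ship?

The number of tablets must be a common multiple of 1178, 1767, and 646, so a multiple of their LCM.
1178 = 2 × 19 × 31
1767 = 3 × 19 × 31
646 = 2 × 17 × 19
LCM(1178, 1767, 646) = 2 × 3 × 17 × 19 × 31 = 60078.
Smallest multiple of 60078 that is ≥ 187828: ⌈187828/60078⌉ × 60078 = 4 × 60078 = 240312.

240312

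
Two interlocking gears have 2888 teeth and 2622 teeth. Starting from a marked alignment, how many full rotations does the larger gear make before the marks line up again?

69 rotations

The first common completion time is the LCM of the periods.
2888 = 2^3 × 19^2
2622 = 2 × 3 × 19 × 23
LCM(2888, 2622) = 2^3 × 3 × 19^2 × 23 = 199272.
Rotations for period 2888: 199272 / 2888 = 69.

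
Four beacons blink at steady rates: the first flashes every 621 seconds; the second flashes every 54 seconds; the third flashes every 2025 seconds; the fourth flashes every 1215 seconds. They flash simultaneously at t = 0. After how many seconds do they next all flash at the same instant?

279450 seconds

We need the least common multiple of the intervals.
621 = 3^3 × 23
54 = 2 × 3^3
2025 = 3^4 × 5^2
1215 = 3^5 × 5
LCM(621, 54, 2025, 1215) = 2 × 3^5 × 5^2 × 23 = 279450.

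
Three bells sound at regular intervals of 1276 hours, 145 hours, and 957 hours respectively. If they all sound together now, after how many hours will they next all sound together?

19140 hours

They coincide at every common multiple of the periods; the first is the LCM.
1276 = 2^2 × 11 × 29
145 = 5 × 29
957 = 3 × 11 × 29
LCM(1276, 145, 957) = 2^2 × 3 × 5 × 11 × 29 = 19140.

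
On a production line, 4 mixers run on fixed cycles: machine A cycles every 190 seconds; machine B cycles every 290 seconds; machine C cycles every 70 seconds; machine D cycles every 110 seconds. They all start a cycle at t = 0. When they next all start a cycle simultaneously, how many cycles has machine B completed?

The first common completion time is the LCM of the periods.
190 = 2 × 5 × 19
290 = 2 × 5 × 29
70 = 2 × 5 × 7
110 = 2 × 5 × 11
LCM(190, 290, 70, 110) = 2 × 5 × 7 × 11 × 19 × 29 = 424270.
Cycles for period 290: 424270 / 290 = 1463.

1463 cycles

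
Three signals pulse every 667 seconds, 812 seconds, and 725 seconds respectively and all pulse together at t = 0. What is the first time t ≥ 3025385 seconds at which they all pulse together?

3268300 seconds

Joint pulses occur at multiples of LCM(667, 812, 725).
667 = 23 × 29
812 = 2^2 × 7 × 29
725 = 5^2 × 29
LCM(667, 812, 725) = 2^2 × 5^2 × 7 × 23 × 29 = 466900.
Smallest multiple of 466900 that is ≥ 3025385: ⌈3025385/466900⌉ × 466900 = 7 × 466900 = 3268300.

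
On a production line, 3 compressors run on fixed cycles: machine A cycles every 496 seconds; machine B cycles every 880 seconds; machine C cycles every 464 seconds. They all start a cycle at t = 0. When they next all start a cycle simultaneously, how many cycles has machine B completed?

899 cycles

They are all back at their starting positions together after one LCM of the periods.
496 = 2^4 × 31
880 = 2^4 × 5 × 11
464 = 2^4 × 29
LCM(496, 880, 464) = 2^4 × 5 × 11 × 29 × 31 = 791120.
Cycles for period 880: 791120 / 880 = 899.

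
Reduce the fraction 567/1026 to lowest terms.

567 = 3^4 × 7
1026 = 2 × 3^3 × 19
gcd(567, 1026) = 3^3 = 27.
Divide numerator and denominator by 27: 567/1026 = 21/38.

21/38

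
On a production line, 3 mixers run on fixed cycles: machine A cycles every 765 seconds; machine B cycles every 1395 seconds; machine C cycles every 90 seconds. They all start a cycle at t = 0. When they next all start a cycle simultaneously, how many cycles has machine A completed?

All finish a whole number of cycles simultaneously at t = LCM of the periods.
765 = 3^2 × 5 × 17
1395 = 3^2 × 5 × 31
90 = 2 × 3^2 × 5
LCM(765, 1395, 90) = 2 × 3^2 × 5 × 17 × 31 = 47430.
Cycles for period 765: 47430 / 765 = 62.

62 cycles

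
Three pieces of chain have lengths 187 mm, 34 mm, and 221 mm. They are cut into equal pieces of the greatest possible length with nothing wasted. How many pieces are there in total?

Piece length = gcd(187, 34, 221).
187 = 11 × 17
34 = 2 × 17
221 = 13 × 17
gcd(187, 34, 221) = 17.
Total pieces = 187/17 + 34/17 + 221/17 = 11 + 2 + 13 = 26.

26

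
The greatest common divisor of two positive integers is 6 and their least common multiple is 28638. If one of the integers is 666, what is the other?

For two integers, gcd × lcm = product, so the other is (6 × 28638) / 666 = 171828 / 666 = 258.

258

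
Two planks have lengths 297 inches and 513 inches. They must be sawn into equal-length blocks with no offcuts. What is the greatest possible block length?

27 inches

This is the greatest common divisor of 297 and 513.
297 = 3^3 × 11
513 = 3^3 × 19
gcd(297, 513) = 3^3 = 27.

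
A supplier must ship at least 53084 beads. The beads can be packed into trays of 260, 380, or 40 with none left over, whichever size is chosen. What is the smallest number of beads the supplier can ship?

The number of beads must be a common multiple of 260, 380, and 40, so a multiple of their LCM.
260 = 2^2 × 5 × 13
380 = 2^2 × 5 × 19
40 = 2^3 × 5
LCM(260, 380, 40) = 2^3 × 5 × 13 × 19 = 9880.
Smallest multiple of 9880 that is ≥ 53084: ⌈53084/9880⌉ × 9880 = 6 × 9880 = 59280.

59280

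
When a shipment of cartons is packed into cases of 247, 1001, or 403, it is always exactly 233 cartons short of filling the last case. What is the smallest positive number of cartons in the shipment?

Being 233 short of a full case of size k means N ≡ −233 (mod k), i.e. N + 233 is a multiple of each size.
247 = 13 × 19
1001 = 7 × 11 × 13
403 = 13 × 31
LCM(247, 1001, 403) = 7 × 11 × 13 × 19 × 31 = 589589.
Smallest positive N is 589589 − 233 = 589356.

589356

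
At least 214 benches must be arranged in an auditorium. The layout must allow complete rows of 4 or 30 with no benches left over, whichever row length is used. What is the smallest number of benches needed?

The number of benches must be a common multiple of 4 and 30, so a multiple of their LCM.
4 = 2^2
30 = 2 × 3 × 5
LCM(4, 30) = 2^2 × 3 × 5 = 60.
Smallest multiple of 60 that is ≥ 214: ⌈214/60⌉ × 60 = 4 × 60 = 240.

240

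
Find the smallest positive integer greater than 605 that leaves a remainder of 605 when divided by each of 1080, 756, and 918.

129125

N − 605 must be a common multiple of 1080, 756, and 918.
1080 = 2^3 × 3^3 × 5
756 = 2^2 × 3^3 × 7
918 = 2 × 3^3 × 17
LCM(1080, 756, 918) = 2^3 × 3^3 × 5 × 7 × 17 = 128520.
Smallest N > 605 is LCM + 605 = 128520 + 605 = 129125.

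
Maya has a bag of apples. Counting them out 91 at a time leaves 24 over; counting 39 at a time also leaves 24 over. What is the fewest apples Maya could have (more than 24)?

297

N − 24 must be a common multiple of 91 and 39.
91 = 7 × 13
39 = 3 × 13
LCM(91, 39) = 3 × 7 × 13 = 273.
Smallest N > 24 is LCM + 24 = 273 + 24 = 297.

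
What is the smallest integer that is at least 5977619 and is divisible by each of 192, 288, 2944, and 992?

The integer must be a common multiple of 192, 288, 2944, and 992, so a multiple of their LCM.
192 = 2^6 × 3
288 = 2^5 × 3^2
2944 = 2^7 × 23
992 = 2^5 × 31
LCM(192, 288, 2944, 992) = 2^7 × 3^2 × 23 × 31 = 821376.
Smallest multiple of 821376 that is ≥ 5977619: ⌈5977619/821376⌉ × 821376 = 8 × 821376 = 6571008.

6571008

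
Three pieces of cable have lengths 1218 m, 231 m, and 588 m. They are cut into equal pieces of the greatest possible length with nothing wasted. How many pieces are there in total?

Piece length = gcd(1218, 231, 588).
1218 = 2 × 3 × 7 × 29
231 = 3 × 7 × 11
588 = 2^2 × 3 × 7^2
gcd(1218, 231, 588) = 3 × 7 = 21.
Total pieces = 1218/21 + 231/21 + 588/21 = 58 + 11 + 28 = 97.

97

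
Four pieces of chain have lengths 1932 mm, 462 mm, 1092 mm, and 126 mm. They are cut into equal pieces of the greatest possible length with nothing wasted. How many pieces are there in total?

86

Piece length = gcd(1932, 462, 1092, 126).
1932 = 2^2 × 3 × 7 × 23
462 = 2 × 3 × 7 × 11
1092 = 2^2 × 3 × 7 × 13
126 = 2 × 3^2 × 7
gcd(1932, 462, 1092, 126) = 2 × 3 × 7 = 42.
Total pieces = 1932/42 + 462/42 + 1092/42 + 126/42 = 46 + 11 + 26 + 3 = 86.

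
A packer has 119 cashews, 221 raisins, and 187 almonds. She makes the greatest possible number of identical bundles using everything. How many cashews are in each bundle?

Number of bundles = gcd(119, 221, 187).
119 = 7 × 17
221 = 13 × 17
187 = 11 × 17
gcd(119, 221, 187) = 17.
cashews per bundle = 119 / 17 = 7.

7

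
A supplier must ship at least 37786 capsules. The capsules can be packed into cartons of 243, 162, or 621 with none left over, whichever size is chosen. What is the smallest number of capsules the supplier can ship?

The number of capsules must be a common multiple of 243, 162, and 621, so a multiple of their LCM.
243 = 3^5
162 = 2 × 3^4
621 = 3^3 × 23
LCM(243, 162, 621) = 2 × 3^5 × 23 = 11178.
Smallest multiple of 11178 that is ≥ 37786: ⌈37786/11178⌉ × 11178 = 4 × 11178 = 44712.

44712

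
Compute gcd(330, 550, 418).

22

330 = 2 × 3 × 5 × 11
550 = 2 × 5^2 × 11
418 = 2 × 11 × 19
gcd(330, 550, 418) = 2 × 11 = 22.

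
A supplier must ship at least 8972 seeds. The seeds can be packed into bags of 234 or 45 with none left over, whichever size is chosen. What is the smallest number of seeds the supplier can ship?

9360

The number of seeds must be a common multiple of 234 and 45, so a multiple of their LCM.
234 = 2 × 3^2 × 13
45 = 3^2 × 5
LCM(234, 45) = 2 × 3^2 × 5 × 13 = 1170.
Smallest multiple of 1170 that is ≥ 8972: ⌈8972/1170⌉ × 1170 = 8 × 1170 = 9360.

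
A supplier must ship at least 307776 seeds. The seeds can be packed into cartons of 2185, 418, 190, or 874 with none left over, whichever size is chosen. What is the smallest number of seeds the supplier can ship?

The number of seeds must be a common multiple of 2185, 418, 190, and 874, so a multiple of their LCM.
2185 = 5 × 19 × 23
418 = 2 × 11 × 19
190 = 2 × 5 × 19
874 = 2 × 19 × 23
LCM(2185, 418, 190, 874) = 2 × 5 × 11 × 19 × 23 = 48070.
Smallest multiple of 48070 that is ≥ 307776: ⌈307776/48070⌉ × 48070 = 7 × 48070 = 336490.

336490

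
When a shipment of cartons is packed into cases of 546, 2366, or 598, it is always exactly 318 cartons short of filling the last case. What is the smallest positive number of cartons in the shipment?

162936

Being 318 short of a full case of size k means N ≡ −318 (mod k), i.e. N + 318 is a multiple of each size.
546 = 2 × 3 × 7 × 13
2366 = 2 × 7 × 13^2
598 = 2 × 13 × 23
LCM(546, 2366, 598) = 2 × 3 × 7 × 13^2 × 23 = 163254.
Smallest positive N is 163254 − 318 = 162936.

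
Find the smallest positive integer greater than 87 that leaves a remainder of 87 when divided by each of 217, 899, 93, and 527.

321030

N − 87 must be a common multiple of 217, 899, 93, and 527.
217 = 7 × 31
899 = 29 × 31
93 = 3 × 31
527 = 17 × 31
LCM(217, 899, 93, 527) = 3 × 7 × 17 × 29 × 31 = 320943.
Smallest N > 87 is LCM + 87 = 320943 + 87 = 321030.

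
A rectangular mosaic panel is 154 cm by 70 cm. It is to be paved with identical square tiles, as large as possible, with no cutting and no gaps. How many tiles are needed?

Tile side = gcd(154, 70).
154 = 2 × 7 × 11
70 = 2 × 5 × 7
gcd(154, 70) = 2 × 7 = 14.
Tiles: (154/14) × (70/14) = 11 × 5 = 55.

55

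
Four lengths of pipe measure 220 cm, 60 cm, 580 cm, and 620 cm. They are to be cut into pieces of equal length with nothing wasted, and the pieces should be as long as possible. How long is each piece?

Each piece length must divide every original length, so the longest possible is gcd(220, 60, 580, 620).
220 = 2^2 × 5 × 11
60 = 2^2 × 3 × 5
580 = 2^2 × 5 × 29
620 = 2^2 × 5 × 31
gcd(220, 60, 580, 620) = 2^2 × 5 = 20.

20 cm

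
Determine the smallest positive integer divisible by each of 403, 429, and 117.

403 = 13 × 31
429 = 3 × 11 × 13
117 = 3^2 × 13
LCM(403, 429, 117) = 3^2 × 11 × 13 × 31 = 39897.

39897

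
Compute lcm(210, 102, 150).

210 = 2 × 3 × 5 × 7
102 = 2 × 3 × 17
150 = 2 × 3 × 5^2
LCM(210, 102, 150) = 2 × 3 × 5^2 × 7 × 17 = 17850.

17850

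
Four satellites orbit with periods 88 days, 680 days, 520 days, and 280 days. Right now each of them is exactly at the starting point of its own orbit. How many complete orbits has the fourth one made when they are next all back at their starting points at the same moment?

2431 orbits

All finish a whole number of cycles simultaneously at t = LCM of the periods.
88 = 2^3 × 11
680 = 2^3 × 5 × 17
520 = 2^3 × 5 × 13
280 = 2^3 × 5 × 7
LCM(88, 680, 520, 280) = 2^3 × 5 × 7 × 11 × 13 × 17 = 680680.
Orbits for period 280: 680680 / 280 = 2431.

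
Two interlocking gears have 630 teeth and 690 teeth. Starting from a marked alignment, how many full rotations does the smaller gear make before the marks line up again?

23 rotations

The first common completion time is the LCM of the periods.
630 = 2 × 3^2 × 5 × 7
690 = 2 × 3 × 5 × 23
LCM(630, 690) = 2 × 3^2 × 5 × 7 × 23 = 14490.
Rotations for period 630: 14490 / 630 = 23.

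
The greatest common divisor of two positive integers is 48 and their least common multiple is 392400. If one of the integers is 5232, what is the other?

For two integers, gcd × lcm = product, so the other is (48 × 392400) / 5232 = 18835200 / 5232 = 3600.

3600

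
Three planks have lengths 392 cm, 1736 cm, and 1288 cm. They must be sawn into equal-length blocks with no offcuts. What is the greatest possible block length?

56 cm

This is the greatest common divisor of 392, 1736, and 1288.
392 = 2^3 × 7^2
1736 = 2^3 × 7 × 31
1288 = 2^3 × 7 × 23
gcd(392, 1736, 1288) = 2^3 × 7 = 56.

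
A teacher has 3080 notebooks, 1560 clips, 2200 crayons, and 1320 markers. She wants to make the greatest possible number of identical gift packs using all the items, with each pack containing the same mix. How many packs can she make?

The pack count must divide each quantity, so the greatest is gcd(3080, 1560, 2200, 1320).
3080 = 2^3 × 5 × 7 × 11
1560 = 2^3 × 3 × 5 × 13
2200 = 2^3 × 5^2 × 11
1320 = 2^3 × 3 × 5 × 11
gcd(3080, 1560, 2200, 1320) = 2^3 × 5 = 40.

40 packs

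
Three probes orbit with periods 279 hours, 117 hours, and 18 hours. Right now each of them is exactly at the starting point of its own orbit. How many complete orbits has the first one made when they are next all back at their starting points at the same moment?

26 orbits

All finish a whole number of cycles simultaneously at t = LCM of the periods.
279 = 3^2 × 31
117 = 3^2 × 13
18 = 2 × 3^2
LCM(279, 117, 18) = 2 × 3^2 × 13 × 31 = 7254.
Orbits for period 279: 7254 / 279 = 26.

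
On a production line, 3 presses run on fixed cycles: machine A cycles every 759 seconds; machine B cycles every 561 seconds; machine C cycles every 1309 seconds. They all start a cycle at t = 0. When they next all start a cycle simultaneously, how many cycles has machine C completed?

69 cycles

All finish a whole number of cycles simultaneously at t = LCM of the periods.
759 = 3 × 11 × 23
561 = 3 × 11 × 17
1309 = 7 × 11 × 17
LCM(759, 561, 1309) = 3 × 7 × 11 × 17 × 23 = 90321.
Cycles for period 1309: 90321 / 1309 = 69.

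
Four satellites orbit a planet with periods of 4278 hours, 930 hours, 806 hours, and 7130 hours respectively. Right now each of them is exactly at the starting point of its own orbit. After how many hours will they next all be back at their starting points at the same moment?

278070 hours

They coincide at every common multiple of the periods; the first is the LCM.
4278 = 2 × 3 × 23 × 31
930 = 2 × 3 × 5 × 31
806 = 2 × 13 × 31
7130 = 2 × 5 × 23 × 31
LCM(4278, 930, 806, 7130) = 2 × 3 × 5 × 13 × 23 × 31 = 278070.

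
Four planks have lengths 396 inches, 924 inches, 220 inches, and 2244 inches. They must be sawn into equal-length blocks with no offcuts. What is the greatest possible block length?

This is the greatest common divisor of 396, 924, 220, and 2244.
396 = 2^2 × 3^2 × 11
924 = 2^2 × 3 × 7 × 11
220 = 2^2 × 5 × 11
2244 = 2^2 × 3 × 11 × 17
gcd(396, 924, 220, 2244) = 2^2 × 11 = 44.

44 inches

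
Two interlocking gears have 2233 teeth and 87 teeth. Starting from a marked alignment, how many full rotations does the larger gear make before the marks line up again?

3 rotations

The first common completion time is the LCM of the periods.
2233 = 7 × 11 × 29
87 = 3 × 29
LCM(2233, 87) = 3 × 7 × 11 × 29 = 6699.
Rotations for period 2233: 6699 / 2233 = 3.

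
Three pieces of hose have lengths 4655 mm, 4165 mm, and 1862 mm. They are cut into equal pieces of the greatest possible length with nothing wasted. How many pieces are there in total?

Piece length = gcd(4655, 4165, 1862).
4655 = 5 × 7^2 × 19
4165 = 5 × 7^2 × 17
1862 = 2 × 7^2 × 19
gcd(4655, 4165, 1862) = 7^2 = 49.
Total pieces = 4655/49 + 4165/49 + 1862/49 = 95 + 85 + 38 = 218.

218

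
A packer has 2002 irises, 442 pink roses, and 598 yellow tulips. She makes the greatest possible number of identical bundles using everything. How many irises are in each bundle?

Number of bundles = gcd(2002, 442, 598).
2002 = 2 × 7 × 11 × 13
442 = 2 × 13 × 17
598 = 2 × 13 × 23
gcd(2002, 442, 598) = 2 × 13 = 26.
irises per bundle = 2002 / 26 = 77.

77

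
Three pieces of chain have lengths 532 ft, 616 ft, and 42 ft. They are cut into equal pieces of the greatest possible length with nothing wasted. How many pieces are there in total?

85

Piece length = gcd(532, 616, 42).
532 = 2^2 × 7 × 19
616 = 2^3 × 7 × 11
42 = 2 × 3 × 7
gcd(532, 616, 42) = 2 × 7 = 14.
Total pieces = 532/14 + 616/14 + 42/14 = 38 + 44 + 3 = 85.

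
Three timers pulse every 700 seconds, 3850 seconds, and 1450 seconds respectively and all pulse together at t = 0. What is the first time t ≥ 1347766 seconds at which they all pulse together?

1563100 seconds

Joint pulses occur at multiples of LCM(700, 3850, 1450).
700 = 2^2 × 5^2 × 7
3850 = 2 × 5^2 × 7 × 11
1450 = 2 × 5^2 × 29
LCM(700, 3850, 1450) = 2^2 × 5^2 × 7 × 11 × 29 = 223300.
Smallest multiple of 223300 that is ≥ 1347766: ⌈1347766/223300⌉ × 223300 = 7 × 223300 = 1563100.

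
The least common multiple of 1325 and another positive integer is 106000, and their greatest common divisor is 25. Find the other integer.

gcd × lcm = product of the two integers, so the other integer is (25 × 106000) / 1325 = 2000.

2000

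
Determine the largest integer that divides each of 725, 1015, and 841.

725 = 5^2 × 29
1015 = 5 × 7 × 29
841 = 29^2
gcd(725, 1015, 841) = 29.

29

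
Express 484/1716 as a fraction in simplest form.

484 = 2^2 × 11^2
1716 = 2^2 × 3 × 11 × 13
gcd(484, 1716) = 2^2 × 11 = 44.
Divide numerator and denominator by 44: 484/1716 = 11/39.

11/39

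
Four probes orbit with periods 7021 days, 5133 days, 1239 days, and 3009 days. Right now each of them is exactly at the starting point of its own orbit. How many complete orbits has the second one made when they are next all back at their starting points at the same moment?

All finish a whole number of cycles simultaneously at t = LCM of the periods.
7021 = 7 × 17 × 59
5133 = 3 × 29 × 59
1239 = 3 × 7 × 59
3009 = 3 × 17 × 59
LCM(7021, 5133, 1239, 3009) = 3 × 7 × 17 × 29 × 59 = 610827.
Orbits for period 5133: 610827 / 5133 = 119.

119 orbits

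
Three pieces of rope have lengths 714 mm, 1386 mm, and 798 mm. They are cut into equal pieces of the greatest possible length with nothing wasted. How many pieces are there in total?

69

Piece length = gcd(714, 1386, 798).
714 = 2 × 3 × 7 × 17
1386 = 2 × 3^2 × 7 × 11
798 = 2 × 3 × 7 × 19
gcd(714, 1386, 798) = 2 × 3 × 7 = 42.
Total pieces = 714/42 + 1386/42 + 798/42 = 17 + 33 + 19 = 69.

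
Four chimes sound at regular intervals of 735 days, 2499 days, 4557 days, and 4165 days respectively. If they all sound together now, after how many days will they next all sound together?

We need the least common multiple of the intervals.
735 = 3 × 5 × 7^2
2499 = 3 × 7^2 × 17
4557 = 3 × 7^2 × 31
4165 = 5 × 7^2 × 17
LCM(735, 2499, 4557, 4165) = 3 × 5 × 7^2 × 17 × 31 = 387345.

387345 days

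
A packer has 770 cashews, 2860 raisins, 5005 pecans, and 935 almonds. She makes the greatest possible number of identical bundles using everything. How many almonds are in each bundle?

Number of bundles = gcd(770, 2860, 5005, 935).
770 = 2 × 5 × 7 × 11
2860 = 2^2 × 5 × 11 × 13
5005 = 5 × 7 × 11 × 13
935 = 5 × 11 × 17
gcd(770, 2860, 5005, 935) = 5 × 11 = 55.
almonds per bundle = 935 / 55 = 17.

17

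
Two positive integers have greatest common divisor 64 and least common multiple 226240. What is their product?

For any two positive integers, gcd × lcm = product = 64 × 226240 = 14479360.

14479360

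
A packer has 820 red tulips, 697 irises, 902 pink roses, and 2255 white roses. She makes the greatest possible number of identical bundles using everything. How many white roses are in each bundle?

Number of bundles = gcd(820, 697, 902, 2255).
820 = 2^2 × 5 × 41
697 = 17 × 41
902 = 2 × 11 × 41
2255 = 5 × 11 × 41
gcd(820, 697, 902, 2255) = 41.
white roses per bundle = 2255 / 41 = 55.

55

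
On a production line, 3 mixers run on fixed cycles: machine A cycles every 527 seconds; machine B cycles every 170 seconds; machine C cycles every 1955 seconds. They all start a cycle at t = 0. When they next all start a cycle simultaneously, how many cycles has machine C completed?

62 cycles

All finish a whole number of cycles simultaneously at t = LCM of the periods.
527 = 17 × 31
170 = 2 × 5 × 17
1955 = 5 × 17 × 23
LCM(527, 170, 1955) = 2 × 5 × 17 × 23 × 31 = 121210.
Cycles for period 1955: 121210 / 1955 = 62.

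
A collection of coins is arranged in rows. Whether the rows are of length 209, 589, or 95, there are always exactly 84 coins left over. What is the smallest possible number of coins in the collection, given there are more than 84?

N − 84 must be a common multiple of 209, 589, and 95.
209 = 11 × 19
589 = 19 × 31
95 = 5 × 19
LCM(209, 589, 95) = 5 × 11 × 19 × 31 = 32395.
Smallest N > 84 is LCM + 84 = 32395 + 84 = 32479.

32479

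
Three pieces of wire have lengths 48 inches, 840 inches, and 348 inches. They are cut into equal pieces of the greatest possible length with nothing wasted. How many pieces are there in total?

103

Piece length = gcd(48, 840, 348).
48 = 2^4 × 3
840 = 2^3 × 3 × 5 × 7
348 = 2^2 × 3 × 29
gcd(48, 840, 348) = 2^2 × 3 = 12.
Total pieces = 48/12 + 840/12 + 348/12 = 4 + 70 + 29 = 103.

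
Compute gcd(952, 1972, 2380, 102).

952 = 2^3 × 7 × 17
1972 = 2^2 × 17 × 29
2380 = 2^2 × 5 × 7 × 17
102 = 2 × 3 × 17
gcd(952, 1972, 2380, 102) = 2 × 17 = 34.

34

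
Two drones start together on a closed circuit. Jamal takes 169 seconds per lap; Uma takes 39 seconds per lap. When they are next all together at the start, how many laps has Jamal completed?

All finish a whole number of cycles simultaneously at t = LCM of the periods.
169 = 13^2
39 = 3 × 13
LCM(169, 39) = 3 × 13^2 = 507.
Laps for period 169: 507 / 169 = 3.

3 laps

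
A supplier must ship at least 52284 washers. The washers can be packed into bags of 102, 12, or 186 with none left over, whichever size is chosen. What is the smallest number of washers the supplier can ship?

The number of washers must be a common multiple of 102, 12, and 186, so a multiple of their LCM.
102 = 2 × 3 × 17
12 = 2^2 × 3
186 = 2 × 3 × 31
LCM(102, 12, 186) = 2^2 × 3 × 17 × 31 = 6324.
Smallest multiple of 6324 that is ≥ 52284: ⌈52284/6324⌉ × 6324 = 9 × 6324 = 56916.

56916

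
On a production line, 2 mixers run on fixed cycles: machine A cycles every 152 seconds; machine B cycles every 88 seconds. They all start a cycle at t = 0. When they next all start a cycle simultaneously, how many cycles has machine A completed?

All finish a whole number of cycles simultaneously at t = LCM of the periods.
152 = 2^3 × 19
88 = 2^3 × 11
LCM(152, 88) = 2^3 × 11 × 19 = 1672.
Cycles for period 152: 1672 / 152 = 11.

11 cycles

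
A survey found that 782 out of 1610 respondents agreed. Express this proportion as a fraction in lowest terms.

782 = 2 × 17 × 23
1610 = 2 × 5 × 7 × 23
gcd(782, 1610) = 2 × 23 = 46.
Divide numerator and denominator by 46: 782/1610 = 17/35.

17/35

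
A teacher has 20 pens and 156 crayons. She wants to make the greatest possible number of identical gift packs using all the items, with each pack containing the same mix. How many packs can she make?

The pack count must divide each quantity, so the greatest is gcd(20, 156).
20 = 2^2 × 5
156 = 2^2 × 3 × 13
gcd(20, 156) = 2^2 = 4.

4 packs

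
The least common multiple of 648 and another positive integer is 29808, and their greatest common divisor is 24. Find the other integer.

gcd × lcm = product of the two integers, so the other integer is (24 × 29808) / 648 = 1104.

1104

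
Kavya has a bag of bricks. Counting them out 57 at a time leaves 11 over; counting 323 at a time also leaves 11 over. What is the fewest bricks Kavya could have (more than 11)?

N − 11 must be a common multiple of 57 and 323.
57 = 3 × 19
323 = 17 × 19
LCM(57, 323) = 3 × 17 × 19 = 969.
Smallest N > 11 is LCM + 11 = 969 + 11 = 980.

980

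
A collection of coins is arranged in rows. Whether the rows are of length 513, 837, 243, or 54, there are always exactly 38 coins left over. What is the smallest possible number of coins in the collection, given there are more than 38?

286292

N − 38 must be a common multiple of 513, 837, 243, and 54.
513 = 3^3 × 19
837 = 3^3 × 31
243 = 3^5
54 = 2 × 3^3
LCM(513, 837, 243, 54) = 2 × 3^5 × 19 × 31 = 286254.
Smallest N > 38 is LCM + 38 = 286254 + 38 = 286292.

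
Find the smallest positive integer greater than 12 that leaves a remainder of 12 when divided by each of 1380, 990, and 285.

865272

N − 12 must be a common multiple of 1380, 990, and 285.
1380 = 2^2 × 3 × 5 × 23
990 = 2 × 3^2 × 5 × 11
285 = 3 × 5 × 19
LCM(1380, 990, 285) = 2^2 × 3^2 × 5 × 11 × 19 × 23 = 865260.
Smallest N > 12 is LCM + 12 = 865260 + 12 = 865272.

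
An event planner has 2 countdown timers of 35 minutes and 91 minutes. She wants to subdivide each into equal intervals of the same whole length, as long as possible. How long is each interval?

By the Euclidean algorithm:
91 = 2 × 35 + 21
35 = 1 × 21 + 14
21 = 1 × 14 + 7
14 = 2 × 7 + 0
gcd(35, 91) = 7.

7 minutes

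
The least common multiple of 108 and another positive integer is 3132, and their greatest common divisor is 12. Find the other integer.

gcd × lcm = product of the two integers, so the other integer is (12 × 3132) / 108 = 348.

348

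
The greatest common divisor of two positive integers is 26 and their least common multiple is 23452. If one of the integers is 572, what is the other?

For two integers, gcd × lcm = product, so the other is (26 × 23452) / 572 = 609752 / 572 = 1066.

1066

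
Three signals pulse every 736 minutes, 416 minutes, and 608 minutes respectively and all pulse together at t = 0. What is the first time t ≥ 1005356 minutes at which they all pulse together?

1090752 minutes

Joint pulses occur at multiples of LCM(736, 416, 608).
736 = 2^5 × 23
416 = 2^5 × 13
608 = 2^5 × 19
LCM(736, 416, 608) = 2^5 × 13 × 19 × 23 = 181792.
Smallest multiple of 181792 that is ≥ 1005356: ⌈1005356/181792⌉ × 181792 = 6 × 181792 = 1090752.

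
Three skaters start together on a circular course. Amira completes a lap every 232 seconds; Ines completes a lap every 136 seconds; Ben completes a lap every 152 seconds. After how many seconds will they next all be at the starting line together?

74936 seconds

The first simultaneous occurrence is after LCM of the individual periods.
232 = 2^3 × 29
136 = 2^3 × 17
152 = 2^3 × 19
LCM(232, 136, 152) = 2^3 × 17 × 19 × 29 = 74936.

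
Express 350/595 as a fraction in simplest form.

350 = 2 × 5^2 × 7
595 = 5 × 7 × 17
gcd(350, 595) = 5 × 7 = 35.
Divide numerator and denominator by 35: 350/595 = 10/17.

10/17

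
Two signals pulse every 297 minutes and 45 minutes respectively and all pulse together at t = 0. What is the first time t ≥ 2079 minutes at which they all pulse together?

Joint pulses occur at multiples of LCM(297, 45).
297 = 3^3 × 11
45 = 3^2 × 5
LCM(297, 45) = 3^3 × 5 × 11 = 1485.
Smallest multiple of 1485 that is ≥ 2079: ⌈2079/1485⌉ × 1485 = 2 × 1485 = 2970.

2970 minutes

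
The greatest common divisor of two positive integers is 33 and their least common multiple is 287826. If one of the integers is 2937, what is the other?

3234

For two integers, gcd × lcm = product, so the other is (33 × 287826) / 2937 = 9498258 / 2937 = 3234.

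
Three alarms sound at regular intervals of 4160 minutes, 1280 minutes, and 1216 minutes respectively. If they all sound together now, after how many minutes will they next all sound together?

They coincide at every common multiple of the periods; the first is the LCM.
4160 = 2^6 × 5 × 13
1280 = 2^8 × 5
1216 = 2^6 × 19
LCM(4160, 1280, 1216) = 2^8 × 5 × 13 × 19 = 316160.

316160 minutes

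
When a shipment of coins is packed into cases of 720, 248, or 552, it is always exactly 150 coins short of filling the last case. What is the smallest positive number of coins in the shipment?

Being 150 short of a full case of size k means N ≡ −150 (mod k), i.e. N + 150 is a multiple of each size.
720 = 2^4 × 3^2 × 5
248 = 2^3 × 31
552 = 2^3 × 3 × 23
LCM(720, 248, 552) = 2^4 × 3^2 × 5 × 23 × 31 = 513360.
Smallest positive N is 513360 − 150 = 513210.

513210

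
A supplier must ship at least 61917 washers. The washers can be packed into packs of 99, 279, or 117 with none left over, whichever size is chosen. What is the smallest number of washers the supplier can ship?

79794

The number of washers must be a common multiple of 99, 279, and 117, so a multiple of their LCM.
99 = 3^2 × 11
279 = 3^2 × 31
117 = 3^2 × 13
LCM(99, 279, 117) = 3^2 × 11 × 13 × 31 = 39897.
Smallest multiple of 39897 that is ≥ 61917: ⌈61917/39897⌉ × 39897 = 2 × 39897 = 79794.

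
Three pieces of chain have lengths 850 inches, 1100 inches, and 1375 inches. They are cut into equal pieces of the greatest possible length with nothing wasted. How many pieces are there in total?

Piece length = gcd(850, 1100, 1375).
850 = 2 × 5^2 × 17
1100 = 2^2 × 5^2 × 11
1375 = 5^3 × 11
gcd(850, 1100, 1375) = 5^2 = 25.
Total pieces = 850/25 + 1100/25 + 1375/25 = 34 + 44 + 55 = 133.

133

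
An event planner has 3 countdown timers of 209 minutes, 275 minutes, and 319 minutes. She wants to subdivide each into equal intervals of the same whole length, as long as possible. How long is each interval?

The interval must divide each timer length; the longest such is the gcd.
209 = 11 × 19
275 = 5^2 × 11
319 = 11 × 29
gcd(209, 275, 319) = 11.

11 minutes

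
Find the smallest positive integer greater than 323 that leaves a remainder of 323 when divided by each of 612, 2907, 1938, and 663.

N − 323 must be a common multiple of 612, 2907, 1938, and 663.
612 = 2^2 × 3^2 × 17
2907 = 3^2 × 17 × 19
1938 = 2 × 3 × 17 × 19
663 = 3 × 13 × 17
LCM(612, 2907, 1938, 663) = 2^2 × 3^2 × 13 × 17 × 19 = 151164.
Smallest N > 323 is LCM + 323 = 151164 + 323 = 151487.

151487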